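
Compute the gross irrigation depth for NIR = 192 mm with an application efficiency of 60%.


Ea = 60% = 0.6
GID = NIR / Ea = 192 / 0.6 = 320.0000 mm

320.0000 mm


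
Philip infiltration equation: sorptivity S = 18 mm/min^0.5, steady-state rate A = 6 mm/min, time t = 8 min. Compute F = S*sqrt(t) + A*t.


F = S*sqrt(t) + A*t
F = 18*sqrt(8) + 6*8
F = 18*2.828427 + 48

98.9117 mm


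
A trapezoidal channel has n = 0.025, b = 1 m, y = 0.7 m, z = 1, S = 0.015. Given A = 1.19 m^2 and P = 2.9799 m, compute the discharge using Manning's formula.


R = A/P = 1.19/2.9799 = 0.399342
Q = (1/0.025) * 1.19 * 0.399342^(2/3) * 0.015^0.5

3.1614 m^3/s


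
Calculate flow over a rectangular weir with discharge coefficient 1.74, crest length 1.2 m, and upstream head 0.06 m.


Q = C * L * H^(3/2) = 1.74 * 1.2 * 0.06^1.5 = 1.74 * 1.2 * 0.014697

0.0307 m^3/s


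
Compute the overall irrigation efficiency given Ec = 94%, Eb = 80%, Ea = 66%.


Ec = 0.94, Eb = 0.8, Ea = 0.66
E = 0.94 * 0.8 * 0.66 * 100 = 49.6320%

49.6320 %


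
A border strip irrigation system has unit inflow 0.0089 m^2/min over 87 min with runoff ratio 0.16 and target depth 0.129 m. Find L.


L = q*t/((1+r)*Z)
L = 0.0089*87/((1+0.16)*0.129)
L = 0.7743/0.14964

5.1744 m


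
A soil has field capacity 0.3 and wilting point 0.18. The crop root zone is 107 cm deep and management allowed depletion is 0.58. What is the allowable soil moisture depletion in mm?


SMD = (FC - PWP) * d * MAD * 10
SMD = (0.3 - 0.18) * 107 * 0.58 * 10
SMD = 0.1200 * 107 * 0.58 * 10

74.4720 mm


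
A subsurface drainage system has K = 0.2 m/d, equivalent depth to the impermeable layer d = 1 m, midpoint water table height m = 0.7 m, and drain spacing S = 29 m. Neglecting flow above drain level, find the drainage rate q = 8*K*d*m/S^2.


q = 8*K*d*m/S^2
q = 8*0.2*1*0.7/29^2
q = 1.1200 / 841

0.0013 m/d


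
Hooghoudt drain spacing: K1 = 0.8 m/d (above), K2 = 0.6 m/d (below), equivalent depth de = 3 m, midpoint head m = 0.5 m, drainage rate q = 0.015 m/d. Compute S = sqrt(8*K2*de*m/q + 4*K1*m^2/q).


S^2 = 8*K2*de*m/q + 4*K1*m^2/q
S^2 = 8*0.6*3*0.5/0.015 + 4*0.8*0.5^2/0.015
S = sqrt(533.3333)

23.0940 m


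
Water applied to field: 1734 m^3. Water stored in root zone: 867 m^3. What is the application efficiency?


Ea = V_root / V_field * 100 = 867 / 1734 * 100 = 50.0000%

50.0000 %


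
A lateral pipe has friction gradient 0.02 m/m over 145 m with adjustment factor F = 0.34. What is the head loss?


hf = J * L * F = 0.02 * 145 * 0.34 = 0.9860 m

0.9860 m


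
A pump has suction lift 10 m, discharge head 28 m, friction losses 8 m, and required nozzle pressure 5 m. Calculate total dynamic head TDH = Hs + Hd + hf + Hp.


TDH = Hs + Hd + hf + Hp = 10 + 28 + 8 + 5 = 51

51 m


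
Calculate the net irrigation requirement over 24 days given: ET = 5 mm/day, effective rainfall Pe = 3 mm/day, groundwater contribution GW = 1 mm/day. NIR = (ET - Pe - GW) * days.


Daily deficit = ET - Pe - GW = 5 - 3 - 1 = 1 mm/day
NIR = 1 * 24 = 24 mm

24.0000 mm


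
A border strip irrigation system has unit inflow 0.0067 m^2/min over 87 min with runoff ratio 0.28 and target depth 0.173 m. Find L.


L = q*t/((1+r)*Z)
L = 0.0067*87/((1+0.28)*0.173)
L = 0.5829/0.22144

2.6323 m


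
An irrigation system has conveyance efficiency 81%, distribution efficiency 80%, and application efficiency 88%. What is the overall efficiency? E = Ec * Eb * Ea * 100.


Ec = 0.81, Eb = 0.8, Ea = 0.88
E = 0.81 * 0.8 * 0.88 * 100 = 57.0240%

57.0240 %


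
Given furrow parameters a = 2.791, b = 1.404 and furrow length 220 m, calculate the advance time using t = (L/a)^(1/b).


t = (L/a)^(1/b)
t = (220/2.791)^(1/1.404)
t = 78.824794^(1/1.404)

22.4336 min


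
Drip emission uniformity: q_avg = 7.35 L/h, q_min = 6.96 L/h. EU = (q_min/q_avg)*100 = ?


EU = (q_min/q_avg)*100 = (6.96/7.35)*100 = 94.6939%

94.6939 %


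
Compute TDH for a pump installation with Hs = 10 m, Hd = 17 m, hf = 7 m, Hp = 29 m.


TDH = Hs + Hd + hf + Hp = 10 + 17 + 7 + 29 = 63

63 m


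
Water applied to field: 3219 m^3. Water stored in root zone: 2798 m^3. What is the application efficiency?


Ea = V_root / V_field * 100 = 2798 / 3219 * 100 = 86.9214%

86.9214 %


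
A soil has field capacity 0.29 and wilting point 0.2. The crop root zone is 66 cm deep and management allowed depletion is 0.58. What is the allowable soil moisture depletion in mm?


SMD = (FC - PWP) * d * MAD * 10
SMD = (0.29 - 0.2) * 66 * 0.58 * 10
SMD = 0.0900 * 66 * 0.58 * 10

34.4520 mm


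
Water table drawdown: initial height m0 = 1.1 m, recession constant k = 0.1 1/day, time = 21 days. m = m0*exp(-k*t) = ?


m = m0 * exp(-k*t)
m = 1.1 * exp(-0.1 * 21)
m = 1.1 * exp(-2.1000)

0.1347 m


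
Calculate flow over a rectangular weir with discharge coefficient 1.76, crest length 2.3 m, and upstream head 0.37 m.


Q = C * L * H^(3/2) = 1.76 * 2.3 * 0.37^1.5 = 1.76 * 2.3 * 0.225062

0.9111 m^3/s


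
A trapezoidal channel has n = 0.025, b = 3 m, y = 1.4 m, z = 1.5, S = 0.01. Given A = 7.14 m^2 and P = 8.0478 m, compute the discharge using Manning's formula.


R = A/P = 7.14/8.0478 = 0.887199
Q = (1/0.025) * 7.14 * 0.887199^(2/3) * 0.01^0.5

26.3697 m^3/s


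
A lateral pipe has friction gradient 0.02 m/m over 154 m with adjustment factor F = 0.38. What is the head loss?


hf = J * L * F = 0.02 * 154 * 0.38 = 1.1704 m

1.1704 m


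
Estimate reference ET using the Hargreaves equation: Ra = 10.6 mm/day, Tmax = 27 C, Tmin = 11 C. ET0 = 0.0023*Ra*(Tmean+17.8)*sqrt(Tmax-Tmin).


Tmean = (Tmax + Tmin)/2 = (27 + 11)/2 = 19.0
ET0 = 0.0023 * 10.6 * (19.0 + 17.8) * sqrt(27 - 11)
ET0 = 0.0023 * 10.6 * 36.8 * 4.000000

3.5887 mm/day


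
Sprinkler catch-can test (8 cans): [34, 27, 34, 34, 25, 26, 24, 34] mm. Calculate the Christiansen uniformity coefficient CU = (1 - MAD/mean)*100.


mean = 29.750000 mm
MAD = 4.250000 mm
CU = (1 - 4.250000/29.750000)*100

85.7143 %


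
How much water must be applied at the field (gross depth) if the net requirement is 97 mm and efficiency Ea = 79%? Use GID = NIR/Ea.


Ea = 79% = 0.79
GID = NIR / Ea = 97 / 0.79 = 122.7848 mm

122.7848 mm


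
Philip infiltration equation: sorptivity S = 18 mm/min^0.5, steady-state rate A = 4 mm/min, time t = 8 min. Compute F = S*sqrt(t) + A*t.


F = S*sqrt(t) + A*t
F = 18*sqrt(8) + 4*8
F = 18*2.828427 + 32

82.9117 mm


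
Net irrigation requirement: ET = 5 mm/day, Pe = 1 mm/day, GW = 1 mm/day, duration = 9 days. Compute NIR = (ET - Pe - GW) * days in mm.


Daily deficit = ET - Pe - GW = 5 - 1 - 1 = 3 mm/day
NIR = 3 * 9 = 27 mm

27.0000 mm


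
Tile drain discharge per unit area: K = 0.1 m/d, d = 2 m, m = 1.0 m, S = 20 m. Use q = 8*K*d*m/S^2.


q = 8*K*d*m/S^2
q = 8*0.1*2*1.0/20^2
q = 1.6000 / 400

0.0040 m/d


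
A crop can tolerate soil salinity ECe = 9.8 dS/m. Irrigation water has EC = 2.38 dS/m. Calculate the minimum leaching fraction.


LR = ECiw / (5*ECe - ECiw)
LR = 2.38 / (5*9.8 - 2.38)
LR = 2.38 / 46.6200

0.0511


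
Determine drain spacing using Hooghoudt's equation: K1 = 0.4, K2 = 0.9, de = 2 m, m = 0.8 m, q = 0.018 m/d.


S^2 = 8*K2*de*m/q + 4*K1*m^2/q
S^2 = 8*0.9*2*0.8/0.018 + 4*0.4*0.8^2/0.018
S = sqrt(696.8889)

26.3987 m


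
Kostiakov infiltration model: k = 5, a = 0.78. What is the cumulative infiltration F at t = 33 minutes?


F = k * t^a = 5 * 33^0.78
F = 5 * 15.291176

76.4559 mm


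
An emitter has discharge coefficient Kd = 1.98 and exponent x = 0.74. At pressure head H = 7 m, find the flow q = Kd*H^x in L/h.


q = Kd * H^x = 1.98 * 7^0.74 = 1.98 * 4.220584

8.3568 L/h


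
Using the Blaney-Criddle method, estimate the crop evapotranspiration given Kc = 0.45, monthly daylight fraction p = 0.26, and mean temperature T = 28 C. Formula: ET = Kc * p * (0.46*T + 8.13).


ET = Kc * p * (0.46*T + 8.13)
ET = 0.45 * 0.26 * (0.46*28 + 8.13)
ET = 0.45 * 0.26 * 21.0100

2.4582 mm/day


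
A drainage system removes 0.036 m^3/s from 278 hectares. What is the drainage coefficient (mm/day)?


DC = Q * 86400 / (A * 10000) * 1000
DC = 0.036 * 86400 / (278 * 10000) * 1000
DC = 3110400.0000 / 2780000

1.1188 mm/day


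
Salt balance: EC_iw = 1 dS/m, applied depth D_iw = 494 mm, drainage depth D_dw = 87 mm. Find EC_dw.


EC_dw = EC_iw * D_iw / D_dw
EC_dw = 1 * 494 / 87
EC_dw = 494 / 87

5.6782 dS/m


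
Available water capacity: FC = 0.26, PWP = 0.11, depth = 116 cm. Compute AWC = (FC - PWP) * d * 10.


AWC = (FC - PWP) * d * 10
AWC = (0.26 - 0.11) * 116 * 10
AWC = 0.1500 * 116 * 10

174.0000 mm


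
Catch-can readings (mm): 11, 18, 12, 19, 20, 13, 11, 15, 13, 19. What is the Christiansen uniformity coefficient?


mean = 15.100000 mm
MAD = 3.120000 mm
CU = (1 - 3.120000/15.100000)*100

79.3377 %


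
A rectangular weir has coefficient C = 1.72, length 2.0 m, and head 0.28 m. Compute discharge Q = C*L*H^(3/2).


Q = C * L * H^(3/2) = 1.72 * 2.0 * 0.28^1.5 = 1.72 * 2.0 * 0.148162

0.5097 m^3/s


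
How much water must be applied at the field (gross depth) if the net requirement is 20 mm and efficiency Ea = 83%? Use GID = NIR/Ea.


Ea = 83% = 0.83
GID = NIR / Ea = 20 / 0.83 = 24.0964 mm

24.0964 mm


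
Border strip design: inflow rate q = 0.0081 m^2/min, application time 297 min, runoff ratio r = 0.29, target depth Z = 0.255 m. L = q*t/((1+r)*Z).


L = q*t/((1+r)*Z)
L = 0.0081*297/((1+0.29)*0.255)
L = 2.4057/0.32895

7.3133 m


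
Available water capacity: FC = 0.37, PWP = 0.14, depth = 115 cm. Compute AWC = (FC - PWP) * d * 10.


AWC = (FC - PWP) * d * 10
AWC = (0.37 - 0.14) * 115 * 10
AWC = 0.2300 * 115 * 10

264.5000 mm


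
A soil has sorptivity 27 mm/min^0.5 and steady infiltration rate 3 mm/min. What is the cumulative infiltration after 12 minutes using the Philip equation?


F = S*sqrt(t) + A*t
F = 27*sqrt(12) + 3*12
F = 27*3.464102 + 36

129.5308 mm


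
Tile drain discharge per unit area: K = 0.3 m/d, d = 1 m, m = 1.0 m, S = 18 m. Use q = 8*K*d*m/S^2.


q = 8*K*d*m/S^2
q = 8*0.3*1*1.0/18^2
q = 2.4000 / 324

0.0074 m/d


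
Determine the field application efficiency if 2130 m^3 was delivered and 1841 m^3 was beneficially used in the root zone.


Ea = V_root / V_field * 100 = 1841 / 2130 * 100 = 86.4319%

86.4319 %


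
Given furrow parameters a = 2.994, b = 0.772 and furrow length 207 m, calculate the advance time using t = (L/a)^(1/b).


t = (L/a)^(1/b)
t = (207/2.994)^(1/0.772)
t = 69.138277^(1/0.772)

241.5767 min


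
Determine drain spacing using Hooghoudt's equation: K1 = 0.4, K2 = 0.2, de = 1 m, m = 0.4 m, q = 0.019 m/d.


S^2 = 8*K2*de*m/q + 4*K1*m^2/q
S^2 = 8*0.2*1*0.4/0.019 + 4*0.4*0.4^2/0.019
S = sqrt(47.1579)

6.8672 m


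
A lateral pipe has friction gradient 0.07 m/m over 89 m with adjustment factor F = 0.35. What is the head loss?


hf = J * L * F = 0.07 * 89 * 0.35 = 2.1805 m

2.1805 m


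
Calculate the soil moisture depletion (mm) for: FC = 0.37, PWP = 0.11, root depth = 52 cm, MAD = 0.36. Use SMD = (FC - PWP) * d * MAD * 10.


SMD = (FC - PWP) * d * MAD * 10
SMD = (0.37 - 0.11) * 52 * 0.36 * 10
SMD = 0.2600 * 52 * 0.36 * 10

48.6720 mm


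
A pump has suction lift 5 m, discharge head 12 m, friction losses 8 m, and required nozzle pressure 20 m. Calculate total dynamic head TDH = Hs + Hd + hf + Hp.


TDH = Hs + Hd + hf + Hp = 5 + 12 + 8 + 20 = 45

45 m


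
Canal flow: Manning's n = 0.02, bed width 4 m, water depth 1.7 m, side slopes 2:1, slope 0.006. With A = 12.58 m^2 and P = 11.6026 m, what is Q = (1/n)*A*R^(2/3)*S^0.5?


R = A/P = 12.58/11.6026 = 1.084240
Q = (1/0.02) * 12.58 * 1.084240^(2/3) * 0.006^0.5

51.4213 m^3/s


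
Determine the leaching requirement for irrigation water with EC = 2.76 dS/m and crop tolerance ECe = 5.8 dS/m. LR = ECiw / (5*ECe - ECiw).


LR = ECiw / (5*ECe - ECiw)
LR = 2.76 / (5*5.8 - 2.76)
LR = 2.76 / 26.2400

0.1052


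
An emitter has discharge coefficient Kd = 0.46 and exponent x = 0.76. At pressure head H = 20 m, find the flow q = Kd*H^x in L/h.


q = Kd * H^x = 0.46 * 20^0.76 = 0.46 * 9.745021

4.4827 L/h


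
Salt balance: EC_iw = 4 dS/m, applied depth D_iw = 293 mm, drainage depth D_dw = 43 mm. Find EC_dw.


EC_dw = EC_iw * D_iw / D_dw
EC_dw = 4 * 293 / 43
EC_dw = 1172 / 43

27.2558 dS/m


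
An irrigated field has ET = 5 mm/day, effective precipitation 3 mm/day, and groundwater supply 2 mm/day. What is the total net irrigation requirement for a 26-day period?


Daily deficit = ET - Pe - GW = 5 - 3 - 2 = 0 mm/day
NIR = 0 * 26 = 0 mm

0 mm


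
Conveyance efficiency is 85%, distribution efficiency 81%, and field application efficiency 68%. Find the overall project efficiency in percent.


Ec = 0.85, Eb = 0.81, Ea = 0.68
E = 0.85 * 0.81 * 0.68 * 100 = 46.8180%

46.8180 %


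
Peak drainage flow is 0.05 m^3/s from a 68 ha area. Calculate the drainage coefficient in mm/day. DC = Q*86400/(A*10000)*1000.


DC = Q * 86400 / (A * 10000) * 1000
DC = 0.05 * 86400 / (68 * 10000) * 1000
DC = 4320000.0000 / 680000

6.3529 mm/day


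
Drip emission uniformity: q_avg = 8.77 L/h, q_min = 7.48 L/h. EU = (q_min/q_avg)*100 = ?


EU = (q_min/q_avg)*100 = (7.48/8.77)*100 = 85.2908%

85.2908 %


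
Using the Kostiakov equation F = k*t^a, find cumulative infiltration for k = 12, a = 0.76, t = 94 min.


F = k * t^a = 12 * 94^0.76
F = 12 * 31.592003

379.1040 mm


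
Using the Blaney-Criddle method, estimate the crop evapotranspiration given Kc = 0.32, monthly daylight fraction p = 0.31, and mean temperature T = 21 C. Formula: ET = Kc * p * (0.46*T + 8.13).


ET = Kc * p * (0.46*T + 8.13)
ET = 0.32 * 0.31 * (0.46*21 + 8.13)
ET = 0.32 * 0.31 * 17.7900

1.7648 mm/day


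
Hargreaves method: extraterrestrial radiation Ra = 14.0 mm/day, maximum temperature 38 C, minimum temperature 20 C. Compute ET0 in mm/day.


Tmean = (Tmax + Tmin)/2 = (38 + 20)/2 = 29.0
ET0 = 0.0023 * 14.0 * (29.0 + 17.8) * sqrt(38 - 20)
ET0 = 0.0023 * 14.0 * 46.8 * 4.242641

6.3935 mm/day


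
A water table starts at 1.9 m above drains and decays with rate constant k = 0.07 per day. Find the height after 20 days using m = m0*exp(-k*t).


m = m0 * exp(-k*t)
m = 1.9 * exp(-0.07 * 20)
m = 1.9 * exp(-1.4000)

0.4685 m


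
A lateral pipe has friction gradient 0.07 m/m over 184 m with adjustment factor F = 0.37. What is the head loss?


hf = J * L * F = 0.07 * 184 * 0.37 = 4.7656 m

4.7656 m


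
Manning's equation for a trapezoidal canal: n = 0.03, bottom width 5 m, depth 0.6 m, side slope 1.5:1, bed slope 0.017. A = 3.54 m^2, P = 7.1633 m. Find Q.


R = A/P = 3.54/7.1633 = 0.494186
Q = (1/0.03) * 3.54 * 0.494186^(2/3) * 0.017^0.5

9.6169 m^3/s


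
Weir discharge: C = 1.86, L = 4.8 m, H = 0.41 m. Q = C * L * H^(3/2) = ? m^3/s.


Q = C * L * H^(3/2) = 1.86 * 4.8 * 0.41^1.5 = 1.86 * 4.8 * 0.262528

2.3438 m^3/s


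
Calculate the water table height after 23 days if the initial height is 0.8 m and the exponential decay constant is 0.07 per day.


m = m0 * exp(-k*t)
m = 0.8 * exp(-0.07 * 23)
m = 0.8 * exp(-1.6100)

0.1599 m


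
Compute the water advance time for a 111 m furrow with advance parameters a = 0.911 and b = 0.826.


t = (L/a)^(1/b)
t = (111/0.911)^(1/0.826)
t = 121.844127^(1/0.826)

335.1098 min


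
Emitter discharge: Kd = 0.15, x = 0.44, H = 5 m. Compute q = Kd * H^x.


q = Kd * H^x = 0.15 * 5^0.44 = 0.15 * 2.030237

0.3045 L/h


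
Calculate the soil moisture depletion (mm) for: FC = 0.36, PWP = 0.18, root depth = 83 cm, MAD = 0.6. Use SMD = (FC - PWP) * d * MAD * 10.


SMD = (FC - PWP) * d * MAD * 10
SMD = (0.36 - 0.18) * 83 * 0.6 * 10
SMD = 0.1800 * 83 * 0.6 * 10

89.6400 mm


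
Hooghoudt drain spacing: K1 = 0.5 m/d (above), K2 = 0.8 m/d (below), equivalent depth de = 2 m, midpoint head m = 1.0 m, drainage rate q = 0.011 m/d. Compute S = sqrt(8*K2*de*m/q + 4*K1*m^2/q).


S^2 = 8*K2*de*m/q + 4*K1*m^2/q
S^2 = 8*0.8*2*1.0/0.011 + 4*0.5*1.0^2/0.011
S = sqrt(1345.4545)

36.6804 m


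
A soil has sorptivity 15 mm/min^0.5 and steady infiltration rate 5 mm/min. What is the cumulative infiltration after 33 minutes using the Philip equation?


F = S*sqrt(t) + A*t
F = 15*sqrt(33) + 5*33
F = 15*5.744563 + 165

251.1684 mm


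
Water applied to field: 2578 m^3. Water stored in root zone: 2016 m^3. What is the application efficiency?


Ea = V_root / V_field * 100 = 2016 / 2578 * 100 = 78.2002%

78.2002 %


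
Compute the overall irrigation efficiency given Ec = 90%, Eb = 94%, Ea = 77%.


Ec = 0.9, Eb = 0.94, Ea = 0.77
E = 0.9 * 0.94 * 0.77 * 100 = 65.1420%

65.1420 %


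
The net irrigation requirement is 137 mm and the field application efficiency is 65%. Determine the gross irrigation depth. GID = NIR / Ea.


Ea = 65% = 0.65
GID = NIR / Ea = 137 / 0.65 = 210.7692 mm

210.7692 mm


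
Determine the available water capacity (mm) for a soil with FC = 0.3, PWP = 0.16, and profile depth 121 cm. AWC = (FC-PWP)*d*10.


AWC = (FC - PWP) * d * 10
AWC = (0.3 - 0.16) * 121 * 10
AWC = 0.1400 * 121 * 10

169.4000 mm


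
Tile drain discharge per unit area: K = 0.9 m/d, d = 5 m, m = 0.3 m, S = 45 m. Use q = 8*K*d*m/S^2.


q = 8*K*d*m/S^2
q = 8*0.9*5*0.3/45^2
q = 10.8000 / 2025

0.0053 m/d


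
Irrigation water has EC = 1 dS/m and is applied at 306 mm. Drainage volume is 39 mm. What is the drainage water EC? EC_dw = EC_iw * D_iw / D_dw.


EC_dw = EC_iw * D_iw / D_dw
EC_dw = 1 * 306 / 39
EC_dw = 306 / 39

7.8462 dS/m


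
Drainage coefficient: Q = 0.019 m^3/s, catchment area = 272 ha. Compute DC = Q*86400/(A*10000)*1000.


DC = Q * 86400 / (A * 10000) * 1000
DC = 0.019 * 86400 / (272 * 10000) * 1000
DC = 1641600.0000 / 2720000

0.6035 mm/day


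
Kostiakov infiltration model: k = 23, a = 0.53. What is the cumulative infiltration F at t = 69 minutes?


F = k * t^a = 23 * 69^0.53
F = 23 * 9.431701

216.9291 mm


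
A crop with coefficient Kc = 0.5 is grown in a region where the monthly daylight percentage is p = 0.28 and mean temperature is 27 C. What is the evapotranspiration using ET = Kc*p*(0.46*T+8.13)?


ET = Kc * p * (0.46*T + 8.13)
ET = 0.5 * 0.28 * (0.46*27 + 8.13)
ET = 0.5 * 0.28 * 20.5500

2.8770 mm/day


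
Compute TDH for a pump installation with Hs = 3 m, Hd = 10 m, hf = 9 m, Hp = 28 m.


TDH = Hs + Hd + hf + Hp = 3 + 10 + 9 + 28 = 50

50 m


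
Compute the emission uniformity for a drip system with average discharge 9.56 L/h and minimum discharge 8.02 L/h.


EU = (q_min/q_avg)*100 = (8.02/9.56)*100 = 83.8912%

83.8912 %


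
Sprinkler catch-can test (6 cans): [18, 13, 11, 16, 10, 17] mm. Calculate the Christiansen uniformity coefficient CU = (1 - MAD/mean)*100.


mean = 14.166667 mm
MAD = 2.833333 mm
CU = (1 - 2.833333/14.166667)*100

80.0000 %


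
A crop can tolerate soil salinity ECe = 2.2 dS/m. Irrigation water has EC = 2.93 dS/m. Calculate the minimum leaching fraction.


LR = ECiw / (5*ECe - ECiw)
LR = 2.93 / (5*2.2 - 2.93)
LR = 2.93 / 8.0700

0.3631


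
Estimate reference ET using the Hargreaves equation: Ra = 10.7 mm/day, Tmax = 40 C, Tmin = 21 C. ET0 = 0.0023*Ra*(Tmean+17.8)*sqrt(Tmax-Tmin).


Tmean = (Tmax + Tmin)/2 = (40 + 21)/2 = 30.5
ET0 = 0.0023 * 10.7 * (30.5 + 17.8) * sqrt(40 - 21)
ET0 = 0.0023 * 10.7 * 48.3 * 4.358899

5.1813 mm/day


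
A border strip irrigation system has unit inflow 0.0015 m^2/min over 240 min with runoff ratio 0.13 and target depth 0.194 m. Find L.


L = q*t/((1+r)*Z)
L = 0.0015*240/((1+0.13)*0.194)
L = 0.36/0.21922

1.6422 m


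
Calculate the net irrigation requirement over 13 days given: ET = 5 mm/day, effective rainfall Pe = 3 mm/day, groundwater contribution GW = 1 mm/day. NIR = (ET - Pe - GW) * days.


Daily deficit = ET - Pe - GW = 5 - 3 - 1 = 1 mm/day
NIR = 1 * 13 = 13 mm

13.0000 mm


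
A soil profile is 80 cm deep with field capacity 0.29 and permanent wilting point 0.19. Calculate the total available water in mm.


AWC = (FC - PWP) * d * 10
AWC = (0.29 - 0.19) * 80 * 10
AWC = 0.1000 * 80 * 10

80.0000 mm


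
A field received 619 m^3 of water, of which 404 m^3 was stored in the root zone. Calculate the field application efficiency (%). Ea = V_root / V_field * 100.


Ea = V_root / V_field * 100 = 404 / 619 * 100 = 65.2666%

65.2666 %


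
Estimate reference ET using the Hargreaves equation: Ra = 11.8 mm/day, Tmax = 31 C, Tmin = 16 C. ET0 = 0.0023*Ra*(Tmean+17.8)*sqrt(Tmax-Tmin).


Tmean = (Tmax + Tmin)/2 = (31 + 16)/2 = 23.5
ET0 = 0.0023 * 11.8 * (23.5 + 17.8) * sqrt(31 - 16)
ET0 = 0.0023 * 11.8 * 41.3 * 3.872983

4.3412 mm/day


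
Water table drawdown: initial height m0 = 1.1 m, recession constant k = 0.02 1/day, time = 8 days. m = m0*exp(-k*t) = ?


m = m0 * exp(-k*t)
m = 1.1 * exp(-0.02 * 8)
m = 1.1 * exp(-0.1600)

0.9374 m


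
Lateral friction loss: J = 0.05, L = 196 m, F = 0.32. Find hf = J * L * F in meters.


hf = J * L * F = 0.05 * 196 * 0.32 = 3.1360 m

3.1360 m


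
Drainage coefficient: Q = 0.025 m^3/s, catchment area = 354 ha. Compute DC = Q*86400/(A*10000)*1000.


DC = Q * 86400 / (A * 10000) * 1000
DC = 0.025 * 86400 / (354 * 10000) * 1000
DC = 2160000.0000 / 3540000

0.6102 mm/day


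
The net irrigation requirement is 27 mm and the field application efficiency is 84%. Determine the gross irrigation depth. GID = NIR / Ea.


Ea = 84% = 0.84
GID = NIR / Ea = 27 / 0.84 = 32.1429 mm

32.1429 mm


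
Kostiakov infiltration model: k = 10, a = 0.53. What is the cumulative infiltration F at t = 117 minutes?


F = k * t^a = 10 * 117^0.53
F = 10 * 12.477814

124.7781 mm


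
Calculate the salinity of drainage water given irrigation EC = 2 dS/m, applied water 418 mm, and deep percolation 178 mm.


EC_dw = EC_iw * D_iw / D_dw
EC_dw = 2 * 418 / 178
EC_dw = 836 / 178

4.6966 dS/m


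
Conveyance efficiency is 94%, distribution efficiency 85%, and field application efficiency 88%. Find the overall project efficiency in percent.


Ec = 0.94, Eb = 0.85, Ea = 0.88
E = 0.94 * 0.85 * 0.88 * 100 = 70.3120%

70.3120 %


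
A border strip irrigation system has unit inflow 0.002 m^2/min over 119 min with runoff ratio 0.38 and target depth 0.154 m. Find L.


L = q*t/((1+r)*Z)
L = 0.002*119/((1+0.38)*0.154)
L = 0.238/0.21252

1.1199 m


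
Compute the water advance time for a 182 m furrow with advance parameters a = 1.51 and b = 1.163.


t = (L/a)^(1/b)
t = (182/1.51)^(1/1.163)
t = 120.529801^(1/1.163)

61.5771 min


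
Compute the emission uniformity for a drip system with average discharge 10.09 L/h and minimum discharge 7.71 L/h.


EU = (q_min/q_avg)*100 = (7.71/10.09)*100 = 76.4123%

76.4123 %


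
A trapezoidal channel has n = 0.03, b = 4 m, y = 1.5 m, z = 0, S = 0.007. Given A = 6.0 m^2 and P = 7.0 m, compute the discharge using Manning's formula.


R = A/P = 6.0/7.0 = 0.857143
Q = (1/0.03) * 6.0 * 0.857143^(2/3) * 0.007^0.5

15.0990 m^3/s


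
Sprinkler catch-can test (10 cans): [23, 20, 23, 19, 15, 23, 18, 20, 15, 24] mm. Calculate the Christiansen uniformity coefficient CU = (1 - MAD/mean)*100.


mean = 20.000000 mm
MAD = 2.600000 mm
CU = (1 - 2.600000/20.000000)*100

87.0000 %


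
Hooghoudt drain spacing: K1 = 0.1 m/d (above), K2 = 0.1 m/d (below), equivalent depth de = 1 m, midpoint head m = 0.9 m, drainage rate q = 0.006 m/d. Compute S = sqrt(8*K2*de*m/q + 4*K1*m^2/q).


S^2 = 8*K2*de*m/q + 4*K1*m^2/q
S^2 = 8*0.1*1*0.9/0.006 + 4*0.1*0.9^2/0.006
S = sqrt(174.0000)

13.1909 m


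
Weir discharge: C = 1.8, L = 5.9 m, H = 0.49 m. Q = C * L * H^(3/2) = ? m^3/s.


Q = C * L * H^(3/2) = 1.8 * 5.9 * 0.49^1.5 = 1.8 * 5.9 * 0.343000

3.6427 m^3/s


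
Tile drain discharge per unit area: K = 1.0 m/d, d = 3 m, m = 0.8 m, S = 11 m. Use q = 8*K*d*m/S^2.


q = 8*K*d*m/S^2
q = 8*1.0*3*0.8/11^2
q = 19.2000 / 121

0.1587 m/d


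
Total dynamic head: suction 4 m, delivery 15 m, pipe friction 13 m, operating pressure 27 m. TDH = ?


TDH = Hs + Hd + hf + Hp = 4 + 15 + 13 + 27 = 59

59 m


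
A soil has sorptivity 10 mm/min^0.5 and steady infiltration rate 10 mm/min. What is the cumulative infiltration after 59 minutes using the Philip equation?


F = S*sqrt(t) + A*t
F = 10*sqrt(59) + 10*59
F = 10*7.681146 + 590

666.8115 mm


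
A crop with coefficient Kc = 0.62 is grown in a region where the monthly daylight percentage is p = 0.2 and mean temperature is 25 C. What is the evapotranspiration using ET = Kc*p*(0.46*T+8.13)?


ET = Kc * p * (0.46*T + 8.13)
ET = 0.62 * 0.2 * (0.46*25 + 8.13)
ET = 0.62 * 0.2 * 19.6300

2.4341 mm/day


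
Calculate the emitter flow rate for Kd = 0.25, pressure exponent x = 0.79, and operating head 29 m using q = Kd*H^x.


q = Kd * H^x = 0.25 * 29^0.79 = 0.25 * 14.298630

3.5747 L/h


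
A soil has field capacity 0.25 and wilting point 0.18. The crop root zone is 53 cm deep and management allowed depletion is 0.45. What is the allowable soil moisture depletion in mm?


SMD = (FC - PWP) * d * MAD * 10
SMD = (0.25 - 0.18) * 53 * 0.45 * 10
SMD = 0.0700 * 53 * 0.45 * 10

16.6950 mm


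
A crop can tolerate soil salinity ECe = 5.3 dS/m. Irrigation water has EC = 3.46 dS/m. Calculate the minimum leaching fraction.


LR = ECiw / (5*ECe - ECiw)
LR = 3.46 / (5*5.3 - 3.46)
LR = 3.46 / 23.0400

0.1502


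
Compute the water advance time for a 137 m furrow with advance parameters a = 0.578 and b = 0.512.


t = (L/a)^(1/b)
t = (137/0.578)^(1/0.512)
t = 237.024221^(1/0.512)

43477.7486 min


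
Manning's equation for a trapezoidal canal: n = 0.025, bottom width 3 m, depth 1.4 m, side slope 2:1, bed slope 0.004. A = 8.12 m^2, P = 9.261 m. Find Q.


R = A/P = 8.12/9.261 = 0.876795
Q = (1/0.025) * 8.12 * 0.876795^(2/3) * 0.004^0.5

18.8182 m^3/s


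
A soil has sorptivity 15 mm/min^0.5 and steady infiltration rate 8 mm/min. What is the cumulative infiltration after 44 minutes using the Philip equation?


F = S*sqrt(t) + A*t
F = 15*sqrt(44) + 8*44
F = 15*6.633250 + 352

451.4987 mm


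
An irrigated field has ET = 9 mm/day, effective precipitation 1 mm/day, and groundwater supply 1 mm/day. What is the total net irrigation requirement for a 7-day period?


Daily deficit = ET - Pe - GW = 9 - 1 - 1 = 7 mm/day
NIR = 7 * 7 = 49 mm

49.0000 mm


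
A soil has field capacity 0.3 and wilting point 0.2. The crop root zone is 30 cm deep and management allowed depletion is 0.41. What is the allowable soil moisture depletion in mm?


SMD = (FC - PWP) * d * MAD * 10
SMD = (0.3 - 0.2) * 30 * 0.41 * 10
SMD = 0.1000 * 30 * 0.41 * 10

12.3000 mm


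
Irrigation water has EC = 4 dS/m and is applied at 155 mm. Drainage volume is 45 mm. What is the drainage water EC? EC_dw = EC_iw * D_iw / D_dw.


EC_dw = EC_iw * D_iw / D_dw
EC_dw = 4 * 155 / 45
EC_dw = 620 / 45

13.7778 dS/m


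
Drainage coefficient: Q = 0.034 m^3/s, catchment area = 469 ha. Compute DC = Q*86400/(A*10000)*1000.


DC = Q * 86400 / (A * 10000) * 1000
DC = 0.034 * 86400 / (469 * 10000) * 1000
DC = 2937600.0000 / 4690000

0.6264 mm/day


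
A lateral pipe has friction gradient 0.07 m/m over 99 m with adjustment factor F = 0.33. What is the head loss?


hf = J * L * F = 0.07 * 99 * 0.33 = 2.2869 m

2.2869 m


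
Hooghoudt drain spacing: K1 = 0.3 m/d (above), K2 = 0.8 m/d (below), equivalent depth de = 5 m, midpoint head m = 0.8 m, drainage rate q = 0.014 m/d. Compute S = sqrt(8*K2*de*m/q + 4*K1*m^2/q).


S^2 = 8*K2*de*m/q + 4*K1*m^2/q
S^2 = 8*0.8*5*0.8/0.014 + 4*0.3*0.8^2/0.014
S = sqrt(1883.4286)

43.3985 m


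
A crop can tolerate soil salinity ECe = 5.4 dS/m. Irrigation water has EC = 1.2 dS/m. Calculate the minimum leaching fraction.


LR = ECiw / (5*ECe - ECiw)
LR = 1.2 / (5*5.4 - 1.2)
LR = 1.2 / 25.8000

0.0465


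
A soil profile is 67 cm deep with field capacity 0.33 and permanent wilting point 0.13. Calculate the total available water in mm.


AWC = (FC - PWP) * d * 10
AWC = (0.33 - 0.13) * 67 * 10
AWC = 0.2000 * 67 * 10

134.0000 mm


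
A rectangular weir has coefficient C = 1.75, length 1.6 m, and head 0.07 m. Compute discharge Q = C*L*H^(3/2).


Q = C * L * H^(3/2) = 1.75 * 1.6 * 0.07^1.5 = 1.75 * 1.6 * 0.018520

0.0519 m^3/s


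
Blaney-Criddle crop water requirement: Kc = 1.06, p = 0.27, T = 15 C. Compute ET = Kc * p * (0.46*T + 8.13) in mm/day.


ET = Kc * p * (0.46*T + 8.13)
ET = 1.06 * 0.27 * (0.46*15 + 8.13)
ET = 1.06 * 0.27 * 15.0300

4.3016 mm/day


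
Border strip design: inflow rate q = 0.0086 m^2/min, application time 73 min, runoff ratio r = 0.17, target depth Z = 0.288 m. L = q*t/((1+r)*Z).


L = q*t/((1+r)*Z)
L = 0.0086*73/((1+0.17)*0.288)
L = 0.6278/0.33696

1.8631 m


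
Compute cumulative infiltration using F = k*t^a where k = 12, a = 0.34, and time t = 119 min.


F = k * t^a = 12 * 119^0.34
F = 12 * 5.077921

60.9351 mm


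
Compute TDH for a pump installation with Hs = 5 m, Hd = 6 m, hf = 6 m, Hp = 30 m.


TDH = Hs + Hd + hf + Hp = 5 + 6 + 6 + 30 = 47

47 m


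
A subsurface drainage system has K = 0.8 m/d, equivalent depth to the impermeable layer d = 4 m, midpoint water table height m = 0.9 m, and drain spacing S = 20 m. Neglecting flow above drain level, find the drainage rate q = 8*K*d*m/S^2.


q = 8*K*d*m/S^2
q = 8*0.8*4*0.9/20^2
q = 23.0400 / 400

0.0576 m/d


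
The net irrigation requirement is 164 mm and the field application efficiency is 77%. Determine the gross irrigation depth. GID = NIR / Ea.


Ea = 77% = 0.77
GID = NIR / Ea = 164 / 0.77 = 212.9870 mm

212.9870 mm


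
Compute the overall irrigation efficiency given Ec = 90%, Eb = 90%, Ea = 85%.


Ec = 0.9, Eb = 0.9, Ea = 0.85
E = 0.9 * 0.9 * 0.85 * 100 = 68.8500%

68.8500 %


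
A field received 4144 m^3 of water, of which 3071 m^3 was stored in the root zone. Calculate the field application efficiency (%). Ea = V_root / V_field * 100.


Ea = V_root / V_field * 100 = 3071 / 4144 * 100 = 74.1071%

74.1071 %


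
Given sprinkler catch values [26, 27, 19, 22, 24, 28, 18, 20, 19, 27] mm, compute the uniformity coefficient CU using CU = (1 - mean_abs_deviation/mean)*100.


mean = 23.000000 mm
MAD = 3.400000 mm
CU = (1 - 3.400000/23.000000)*100

85.2174 %


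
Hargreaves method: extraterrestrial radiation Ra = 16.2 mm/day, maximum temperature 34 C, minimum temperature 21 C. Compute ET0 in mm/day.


Tmean = (Tmax + Tmin)/2 = (34 + 21)/2 = 27.5
ET0 = 0.0023 * 16.2 * (27.5 + 17.8) * sqrt(34 - 21)
ET0 = 0.0023 * 16.2 * 45.3 * 3.605551

6.0857 mm/day


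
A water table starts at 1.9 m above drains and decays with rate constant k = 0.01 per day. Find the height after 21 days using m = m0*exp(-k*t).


m = m0 * exp(-k*t)
m = 1.9 * exp(-0.01 * 21)
m = 1.9 * exp(-0.2100)

1.5401 m


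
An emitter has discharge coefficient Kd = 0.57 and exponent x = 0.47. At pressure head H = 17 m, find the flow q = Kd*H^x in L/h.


q = Kd * H^x = 0.57 * 17^0.47 = 0.57 * 3.787137

2.1587 L/h


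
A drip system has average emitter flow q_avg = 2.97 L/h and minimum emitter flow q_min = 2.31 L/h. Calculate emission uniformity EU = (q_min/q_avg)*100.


EU = (q_min/q_avg)*100 = (2.31/2.97)*100 = 77.7778%

77.7778 %


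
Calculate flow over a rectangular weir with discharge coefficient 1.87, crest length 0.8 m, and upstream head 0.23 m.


Q = C * L * H^(3/2) = 1.87 * 0.8 * 0.23^1.5 = 1.87 * 0.8 * 0.110304

0.1650 m^3/s


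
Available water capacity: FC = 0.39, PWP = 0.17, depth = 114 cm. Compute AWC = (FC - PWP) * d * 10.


AWC = (FC - PWP) * d * 10
AWC = (0.39 - 0.17) * 114 * 10
AWC = 0.2200 * 114 * 10

250.8000 mm


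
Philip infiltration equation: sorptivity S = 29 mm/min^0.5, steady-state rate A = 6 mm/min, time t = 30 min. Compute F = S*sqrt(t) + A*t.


F = S*sqrt(t) + A*t
F = 29*sqrt(30) + 6*30
F = 29*5.477226 + 180

338.8396 mm


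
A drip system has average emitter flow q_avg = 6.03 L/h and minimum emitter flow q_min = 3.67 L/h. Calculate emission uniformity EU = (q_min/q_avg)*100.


EU = (q_min/q_avg)*100 = (3.67/6.03)*100 = 60.8624%

60.8624 %


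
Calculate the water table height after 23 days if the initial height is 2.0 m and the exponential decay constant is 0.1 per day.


m = m0 * exp(-k*t)
m = 2.0 * exp(-0.1 * 23)
m = 2.0 * exp(-2.3000)

0.2005 m


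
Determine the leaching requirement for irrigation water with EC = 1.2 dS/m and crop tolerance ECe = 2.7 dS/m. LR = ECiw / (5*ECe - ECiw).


LR = ECiw / (5*ECe - ECiw)
LR = 1.2 / (5*2.7 - 1.2)
LR = 1.2 / 12.3000

0.0976


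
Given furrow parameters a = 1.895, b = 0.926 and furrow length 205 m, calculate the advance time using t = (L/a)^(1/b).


t = (L/a)^(1/b)
t = (205/1.895)^(1/0.926)
t = 108.179420^(1/0.926)

157.2898 min


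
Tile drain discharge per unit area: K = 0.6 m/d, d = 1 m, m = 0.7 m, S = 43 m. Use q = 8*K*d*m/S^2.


q = 8*K*d*m/S^2
q = 8*0.6*1*0.7/43^2
q = 3.3600 / 1849

0.0018 m/d


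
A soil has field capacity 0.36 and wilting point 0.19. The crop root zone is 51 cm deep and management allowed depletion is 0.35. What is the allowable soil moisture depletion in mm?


SMD = (FC - PWP) * d * MAD * 10
SMD = (0.36 - 0.19) * 51 * 0.35 * 10
SMD = 0.1700 * 51 * 0.35 * 10

30.3450 mm


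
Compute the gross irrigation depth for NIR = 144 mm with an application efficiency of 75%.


Ea = 75% = 0.75
GID = NIR / Ea = 144 / 0.75 = 192.0000 mm

192.0000 mm


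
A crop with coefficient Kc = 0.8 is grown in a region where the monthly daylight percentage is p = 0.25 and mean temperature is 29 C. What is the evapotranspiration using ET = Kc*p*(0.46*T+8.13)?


ET = Kc * p * (0.46*T + 8.13)
ET = 0.8 * 0.25 * (0.46*29 + 8.13)
ET = 0.8 * 0.25 * 21.4700

4.2940 mm/day


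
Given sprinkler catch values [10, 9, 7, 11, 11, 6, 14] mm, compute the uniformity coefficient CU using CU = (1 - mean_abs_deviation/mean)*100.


mean = 9.714286 mm
MAD = 2.040816 mm
CU = (1 - 2.040816/9.714286)*100

78.9916 %


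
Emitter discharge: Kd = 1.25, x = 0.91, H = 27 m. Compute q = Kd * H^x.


q = Kd * H^x = 1.25 * 27^0.91 = 1.25 * 20.069707

25.0871 L/h


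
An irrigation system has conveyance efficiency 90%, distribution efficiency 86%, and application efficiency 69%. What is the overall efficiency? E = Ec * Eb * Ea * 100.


Ec = 0.9, Eb = 0.86, Ea = 0.69
E = 0.9 * 0.86 * 0.69 * 100 = 53.4060%

53.4060 %


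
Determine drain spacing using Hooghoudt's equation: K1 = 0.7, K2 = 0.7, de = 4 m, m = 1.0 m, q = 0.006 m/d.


S^2 = 8*K2*de*m/q + 4*K1*m^2/q
S^2 = 8*0.7*4*1.0/0.006 + 4*0.7*1.0^2/0.006
S = sqrt(4200.0000)

64.8074 m


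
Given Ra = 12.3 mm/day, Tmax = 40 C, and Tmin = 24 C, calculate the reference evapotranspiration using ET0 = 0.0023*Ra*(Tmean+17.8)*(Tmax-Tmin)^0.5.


Tmean = (Tmax + Tmin)/2 = (40 + 24)/2 = 32.0
ET0 = 0.0023 * 12.3 * (32.0 + 17.8) * sqrt(40 - 24)
ET0 = 0.0023 * 12.3 * 49.8 * 4.000000

5.6354 mm/day


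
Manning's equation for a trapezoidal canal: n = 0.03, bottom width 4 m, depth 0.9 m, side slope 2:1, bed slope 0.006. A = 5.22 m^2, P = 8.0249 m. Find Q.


R = A/P = 5.22/8.0249 = 0.650475
Q = (1/0.03) * 5.22 * 0.650475^(2/3) * 0.006^0.5

10.1184 m^3/s


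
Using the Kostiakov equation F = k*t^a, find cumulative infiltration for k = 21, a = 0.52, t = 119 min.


F = k * t^a = 21 * 119^0.52
F = 21 * 12.002851

252.0599 mm


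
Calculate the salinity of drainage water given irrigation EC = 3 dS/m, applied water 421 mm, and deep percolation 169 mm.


EC_dw = EC_iw * D_iw / D_dw
EC_dw = 3 * 421 / 169
EC_dw = 1263 / 169

7.4734 dS/m


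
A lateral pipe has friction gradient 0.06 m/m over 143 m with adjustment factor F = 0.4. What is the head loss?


hf = J * L * F = 0.06 * 143 * 0.4 = 3.4320 m

3.4320 m


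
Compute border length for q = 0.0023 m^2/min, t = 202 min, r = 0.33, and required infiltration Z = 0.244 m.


L = q*t/((1+r)*Z)
L = 0.0023*202/((1+0.33)*0.244)
L = 0.4646/0.32452

1.4317 m


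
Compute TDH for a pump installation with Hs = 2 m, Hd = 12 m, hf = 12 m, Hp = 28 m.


TDH = Hs + Hd + hf + Hp = 2 + 12 + 12 + 28 = 54

54 m


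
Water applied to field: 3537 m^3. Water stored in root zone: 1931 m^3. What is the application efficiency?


Ea = V_root / V_field * 100 = 1931 / 3537 * 100 = 54.5943%

54.5943 %


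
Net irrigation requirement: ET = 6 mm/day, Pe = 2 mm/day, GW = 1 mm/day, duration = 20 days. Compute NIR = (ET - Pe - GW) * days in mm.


Daily deficit = ET - Pe - GW = 6 - 2 - 1 = 3 mm/day
NIR = 3 * 20 = 60 mm

60.0000 mm


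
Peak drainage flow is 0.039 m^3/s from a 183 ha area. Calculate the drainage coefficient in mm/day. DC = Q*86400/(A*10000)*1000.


DC = Q * 86400 / (A * 10000) * 1000
DC = 0.039 * 86400 / (183 * 10000) * 1000
DC = 3369600.0000 / 1830000

1.8413 mm/day


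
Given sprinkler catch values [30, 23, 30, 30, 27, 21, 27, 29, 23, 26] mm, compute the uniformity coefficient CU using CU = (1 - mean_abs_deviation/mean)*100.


mean = 26.600000 mm
MAD = 2.680000 mm
CU = (1 - 2.680000/26.600000)*100

89.9248 %


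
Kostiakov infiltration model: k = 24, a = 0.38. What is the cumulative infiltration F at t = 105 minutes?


F = k * t^a = 24 * 105^0.38
F = 24 * 5.862083

140.6900 mm


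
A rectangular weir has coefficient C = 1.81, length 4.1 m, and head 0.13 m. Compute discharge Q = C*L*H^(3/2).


Q = C * L * H^(3/2) = 1.81 * 4.1 * 0.13^1.5 = 1.81 * 4.1 * 0.046872

0.3478 m^3/s


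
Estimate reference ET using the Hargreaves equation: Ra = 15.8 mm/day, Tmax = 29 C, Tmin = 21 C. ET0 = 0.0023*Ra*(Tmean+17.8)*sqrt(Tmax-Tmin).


Tmean = (Tmax + Tmin)/2 = (29 + 21)/2 = 25.0
ET0 = 0.0023 * 15.8 * (25.0 + 17.8) * sqrt(29 - 21)
ET0 = 0.0023 * 15.8 * 42.8 * 2.828427

4.3992 mm/day


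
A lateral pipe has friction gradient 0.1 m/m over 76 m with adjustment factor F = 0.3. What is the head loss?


hf = J * L * F = 0.1 * 76 * 0.3 = 2.2800 m

2.2800 m


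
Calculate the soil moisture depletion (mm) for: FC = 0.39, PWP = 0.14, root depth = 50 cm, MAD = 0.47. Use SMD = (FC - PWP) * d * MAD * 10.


SMD = (FC - PWP) * d * MAD * 10
SMD = (0.39 - 0.14) * 50 * 0.47 * 10
SMD = 0.2500 * 50 * 0.47 * 10

58.7500 mm


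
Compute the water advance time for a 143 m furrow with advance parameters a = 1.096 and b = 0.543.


t = (L/a)^(1/b)
t = (143/1.096)^(1/0.543)
t = 130.474453^(1/0.543)

7870.3740 min


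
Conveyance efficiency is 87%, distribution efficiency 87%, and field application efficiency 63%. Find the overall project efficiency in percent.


Ec = 0.87, Eb = 0.87, Ea = 0.63
E = 0.87 * 0.87 * 0.63 * 100 = 47.6847%

47.6847 %


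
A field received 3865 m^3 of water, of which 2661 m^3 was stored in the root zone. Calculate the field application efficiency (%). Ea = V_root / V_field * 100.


Ea = V_root / V_field * 100 = 2661 / 3865 * 100 = 68.8486%

68.8486 %


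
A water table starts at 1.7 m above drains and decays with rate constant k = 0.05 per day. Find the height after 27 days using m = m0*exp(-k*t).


m = m0 * exp(-k*t)
m = 1.7 * exp(-0.05 * 27)
m = 1.7 * exp(-1.3500)

0.4407 m


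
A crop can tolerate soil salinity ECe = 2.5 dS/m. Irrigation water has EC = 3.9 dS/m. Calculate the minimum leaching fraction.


LR = ECiw / (5*ECe - ECiw)
LR = 3.9 / (5*2.5 - 3.9)
LR = 3.9 / 8.6000

0.4535


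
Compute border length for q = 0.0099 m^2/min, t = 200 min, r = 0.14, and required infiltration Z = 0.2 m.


L = q*t/((1+r)*Z)
L = 0.0099*200/((1+0.14)*0.2)
L = 1.98/0.228

8.6842 m


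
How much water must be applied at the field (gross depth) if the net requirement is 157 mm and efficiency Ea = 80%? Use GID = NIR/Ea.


Ea = 80% = 0.8
GID = NIR / Ea = 157 / 0.8 = 196.2500 mm

196.2500 mm


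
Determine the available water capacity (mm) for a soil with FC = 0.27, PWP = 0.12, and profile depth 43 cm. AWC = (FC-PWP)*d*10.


AWC = (FC - PWP) * d * 10
AWC = (0.27 - 0.12) * 43 * 10
AWC = 0.1500 * 43 * 10

64.5000 mm
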